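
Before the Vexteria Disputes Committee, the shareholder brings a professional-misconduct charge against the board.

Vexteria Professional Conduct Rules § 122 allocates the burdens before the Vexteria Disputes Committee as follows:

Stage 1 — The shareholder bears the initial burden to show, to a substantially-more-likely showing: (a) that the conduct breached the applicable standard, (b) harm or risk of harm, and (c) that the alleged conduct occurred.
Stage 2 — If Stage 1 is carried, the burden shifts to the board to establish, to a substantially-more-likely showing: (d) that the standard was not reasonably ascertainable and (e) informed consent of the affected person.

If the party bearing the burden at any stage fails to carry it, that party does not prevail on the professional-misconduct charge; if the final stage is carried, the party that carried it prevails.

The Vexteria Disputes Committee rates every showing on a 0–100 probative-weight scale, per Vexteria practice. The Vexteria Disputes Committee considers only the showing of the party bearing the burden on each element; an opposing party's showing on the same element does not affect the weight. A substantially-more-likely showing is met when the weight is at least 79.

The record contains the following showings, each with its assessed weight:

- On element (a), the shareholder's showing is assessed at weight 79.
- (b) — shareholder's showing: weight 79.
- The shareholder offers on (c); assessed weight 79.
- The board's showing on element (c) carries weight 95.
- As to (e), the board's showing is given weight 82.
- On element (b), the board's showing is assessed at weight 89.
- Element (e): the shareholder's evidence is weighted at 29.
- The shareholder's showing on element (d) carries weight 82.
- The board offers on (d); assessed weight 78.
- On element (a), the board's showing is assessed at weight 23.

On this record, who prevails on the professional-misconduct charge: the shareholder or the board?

Stage 1 — burden on shareholder; standard: a substantially-more-likely showing (weight is at least 79).
    (a): 79 (board's 23 disregarded) ≥ 79 [met]
    (b): 79 (board's 89 disregarded) ≥ 79 [met]
    (c): 79 (board's 95 disregarded) ≥ 79 [met]
  The shareholder carries Stage 1; the board now bears the burden.
Stage 2 — burden on board; standard: a substantially-more-likely showing (weight is at least 79).
    (d): 78 (shareholder's 82 disregarded) < 79 [not met]
    (e): 82 (shareholder's 29 disregarded) ≥ 79 [met]
  Stage 2 not carried; the board fails its burden.
The analysis ends at Stage 2; the shareholder prevails.

shareholder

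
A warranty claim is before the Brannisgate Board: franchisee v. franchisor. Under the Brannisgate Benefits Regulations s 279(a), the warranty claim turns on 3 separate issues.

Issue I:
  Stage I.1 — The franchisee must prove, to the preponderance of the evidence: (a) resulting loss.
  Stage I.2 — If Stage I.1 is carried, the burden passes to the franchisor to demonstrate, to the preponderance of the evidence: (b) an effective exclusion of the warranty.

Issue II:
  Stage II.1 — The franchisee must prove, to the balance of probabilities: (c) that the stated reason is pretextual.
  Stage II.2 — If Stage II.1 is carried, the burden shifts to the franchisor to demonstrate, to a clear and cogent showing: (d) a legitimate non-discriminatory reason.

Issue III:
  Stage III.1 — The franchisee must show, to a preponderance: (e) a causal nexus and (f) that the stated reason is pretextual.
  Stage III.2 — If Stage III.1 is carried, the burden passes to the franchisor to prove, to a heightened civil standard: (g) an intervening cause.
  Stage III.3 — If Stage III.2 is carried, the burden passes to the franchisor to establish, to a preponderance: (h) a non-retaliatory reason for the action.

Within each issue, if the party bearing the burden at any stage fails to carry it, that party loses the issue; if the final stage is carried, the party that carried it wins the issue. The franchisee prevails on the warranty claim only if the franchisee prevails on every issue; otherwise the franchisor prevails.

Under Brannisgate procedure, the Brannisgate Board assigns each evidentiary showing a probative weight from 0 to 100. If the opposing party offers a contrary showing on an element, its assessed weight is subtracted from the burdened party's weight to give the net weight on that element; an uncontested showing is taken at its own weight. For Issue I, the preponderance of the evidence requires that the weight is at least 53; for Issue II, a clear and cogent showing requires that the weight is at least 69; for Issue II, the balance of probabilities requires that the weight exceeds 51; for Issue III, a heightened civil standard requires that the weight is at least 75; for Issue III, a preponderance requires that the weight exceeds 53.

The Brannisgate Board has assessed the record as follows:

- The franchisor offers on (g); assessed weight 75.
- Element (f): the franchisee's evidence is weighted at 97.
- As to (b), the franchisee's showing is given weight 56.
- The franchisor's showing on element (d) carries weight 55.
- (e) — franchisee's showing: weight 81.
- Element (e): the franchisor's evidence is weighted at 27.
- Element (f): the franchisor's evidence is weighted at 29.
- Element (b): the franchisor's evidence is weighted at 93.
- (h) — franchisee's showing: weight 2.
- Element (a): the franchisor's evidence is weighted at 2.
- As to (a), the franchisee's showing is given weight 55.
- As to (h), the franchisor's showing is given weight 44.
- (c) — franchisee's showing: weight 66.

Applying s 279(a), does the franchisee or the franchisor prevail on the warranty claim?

franchisee

— Issue I —
Stage I.1 — burden on franchisee; standard: the preponderance of the evidence (weight is at least 53).
    (a): 55 − 2 = 53 ≥ 53 [met]
  Stage I.1 is satisfied; the onus moves to the franchisor.
Stage I.2 — burden on franchisor; standard: the preponderance of the evidence (weight is at least 53).
    (b): 93 − 56 = 37 < 53 [not met]
  Stage I.2 not carried; the franchisor fails its burden.
So the franchisee prevails on this issue.
— Issue II —
At Stage II.1 the franchisee must meet the balance of probabilities (weight exceeds 51): on (c) the weight is 66, which does exceed 51, so (c) meets the standard.
  Stage II.1 is satisfied; the onus moves to the franchisor.
At Stage II.2 the franchisor must meet a clear and cogent showing (weight is at least 69): on (d) the weight is 55, < 69, so (d) does not meet the standard.
  Stage II.2 not carried; the franchisor fails its burden.
The franchisee prevails on this issue.
— Issue III —
Stage III.1 — burden on franchisee; standard: a preponderance (weight exceeds 53).
    (e): 81 − 27 = 54 > 53 [met]
    (f): 97 − 29 = 68 > 53 [met]
  The franchisee carries Stage III.1; the franchisor now bears the burden.
Stage III.2 — burden on franchisor; standard: a heightened civil standard (weight is at least 75).
    (g): 75 ≥ 75 [met]
  Stage III.2 carried; the burden remains with the franchisor.
Stage III.3 — burden on franchisor; standard: a preponderance (weight exceeds 53).
    (h): 44 − 2 = 42 ≤ 53 [not met]
  Stage III.3 not carried; the franchisor fails its burden.
The franchisee prevails on this issue.
Per-issue: Issue I → franchisee; Issue II → franchisee; Issue III → franchisee. The franchisee must prevail on every issue; overall, the franchisee prevails.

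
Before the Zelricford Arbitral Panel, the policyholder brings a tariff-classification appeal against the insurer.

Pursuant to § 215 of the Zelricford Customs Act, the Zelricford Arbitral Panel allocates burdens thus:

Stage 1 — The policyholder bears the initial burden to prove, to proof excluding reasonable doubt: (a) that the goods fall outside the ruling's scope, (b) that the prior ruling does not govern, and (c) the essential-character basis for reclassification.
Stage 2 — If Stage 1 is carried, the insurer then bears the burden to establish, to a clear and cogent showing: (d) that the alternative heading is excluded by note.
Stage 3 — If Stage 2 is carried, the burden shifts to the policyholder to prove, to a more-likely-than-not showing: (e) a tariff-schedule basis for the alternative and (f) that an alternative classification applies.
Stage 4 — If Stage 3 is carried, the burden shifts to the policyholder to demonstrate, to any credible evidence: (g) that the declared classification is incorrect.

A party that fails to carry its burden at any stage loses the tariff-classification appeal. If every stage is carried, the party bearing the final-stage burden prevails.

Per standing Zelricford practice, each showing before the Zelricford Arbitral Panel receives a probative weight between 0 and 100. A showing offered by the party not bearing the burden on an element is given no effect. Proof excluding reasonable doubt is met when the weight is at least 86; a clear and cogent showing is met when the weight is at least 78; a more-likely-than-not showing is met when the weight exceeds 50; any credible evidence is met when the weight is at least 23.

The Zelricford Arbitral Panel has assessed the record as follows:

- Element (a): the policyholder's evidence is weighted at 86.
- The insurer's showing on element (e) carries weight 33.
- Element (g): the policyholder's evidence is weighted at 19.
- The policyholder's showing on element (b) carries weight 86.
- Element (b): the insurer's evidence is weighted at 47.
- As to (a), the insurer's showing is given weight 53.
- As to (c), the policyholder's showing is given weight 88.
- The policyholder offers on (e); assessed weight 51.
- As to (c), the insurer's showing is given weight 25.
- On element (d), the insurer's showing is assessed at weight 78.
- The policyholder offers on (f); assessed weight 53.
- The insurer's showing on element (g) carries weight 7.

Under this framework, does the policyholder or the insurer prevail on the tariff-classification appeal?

insurer

Stage 1 — burden on policyholder; standard: proof excluding reasonable doubt (weight is at least 86).
    (a): 86 (insurer's 53 disregarded) ≥ 86 [met]
    (b): 86 (insurer's 47 disregarded) ≥ 86 [met]
    (c): 88 (insurer's 25 disregarded) ≥ 86 [met]
  Stage 1 is satisfied; the onus moves to the insurer.
Stage 2 — burden on insurer; standard: a clear and cogent showing (weight is at least 78).
    (d): 78 ≥ 78 [met]
  All elements met. The burden passes to the policyholder.
Stage 3 — burden on policyholder; standard: a more-likely-than-not showing (weight exceeds 50).
    (e): 51 (insurer's 33 disregarded) > 50 [met]
    (f): 53 > 50 [met]
  Stage 3 carried; the burden remains with the policyholder.
Stage 4 — burden on policyholder; standard: any credible evidence (weight is at least 23).
    (g): 19 (insurer's 7 disregarded) < 23 [not met]
  Stage 4 not carried; the policyholder fails its burden.
The insurer prevails.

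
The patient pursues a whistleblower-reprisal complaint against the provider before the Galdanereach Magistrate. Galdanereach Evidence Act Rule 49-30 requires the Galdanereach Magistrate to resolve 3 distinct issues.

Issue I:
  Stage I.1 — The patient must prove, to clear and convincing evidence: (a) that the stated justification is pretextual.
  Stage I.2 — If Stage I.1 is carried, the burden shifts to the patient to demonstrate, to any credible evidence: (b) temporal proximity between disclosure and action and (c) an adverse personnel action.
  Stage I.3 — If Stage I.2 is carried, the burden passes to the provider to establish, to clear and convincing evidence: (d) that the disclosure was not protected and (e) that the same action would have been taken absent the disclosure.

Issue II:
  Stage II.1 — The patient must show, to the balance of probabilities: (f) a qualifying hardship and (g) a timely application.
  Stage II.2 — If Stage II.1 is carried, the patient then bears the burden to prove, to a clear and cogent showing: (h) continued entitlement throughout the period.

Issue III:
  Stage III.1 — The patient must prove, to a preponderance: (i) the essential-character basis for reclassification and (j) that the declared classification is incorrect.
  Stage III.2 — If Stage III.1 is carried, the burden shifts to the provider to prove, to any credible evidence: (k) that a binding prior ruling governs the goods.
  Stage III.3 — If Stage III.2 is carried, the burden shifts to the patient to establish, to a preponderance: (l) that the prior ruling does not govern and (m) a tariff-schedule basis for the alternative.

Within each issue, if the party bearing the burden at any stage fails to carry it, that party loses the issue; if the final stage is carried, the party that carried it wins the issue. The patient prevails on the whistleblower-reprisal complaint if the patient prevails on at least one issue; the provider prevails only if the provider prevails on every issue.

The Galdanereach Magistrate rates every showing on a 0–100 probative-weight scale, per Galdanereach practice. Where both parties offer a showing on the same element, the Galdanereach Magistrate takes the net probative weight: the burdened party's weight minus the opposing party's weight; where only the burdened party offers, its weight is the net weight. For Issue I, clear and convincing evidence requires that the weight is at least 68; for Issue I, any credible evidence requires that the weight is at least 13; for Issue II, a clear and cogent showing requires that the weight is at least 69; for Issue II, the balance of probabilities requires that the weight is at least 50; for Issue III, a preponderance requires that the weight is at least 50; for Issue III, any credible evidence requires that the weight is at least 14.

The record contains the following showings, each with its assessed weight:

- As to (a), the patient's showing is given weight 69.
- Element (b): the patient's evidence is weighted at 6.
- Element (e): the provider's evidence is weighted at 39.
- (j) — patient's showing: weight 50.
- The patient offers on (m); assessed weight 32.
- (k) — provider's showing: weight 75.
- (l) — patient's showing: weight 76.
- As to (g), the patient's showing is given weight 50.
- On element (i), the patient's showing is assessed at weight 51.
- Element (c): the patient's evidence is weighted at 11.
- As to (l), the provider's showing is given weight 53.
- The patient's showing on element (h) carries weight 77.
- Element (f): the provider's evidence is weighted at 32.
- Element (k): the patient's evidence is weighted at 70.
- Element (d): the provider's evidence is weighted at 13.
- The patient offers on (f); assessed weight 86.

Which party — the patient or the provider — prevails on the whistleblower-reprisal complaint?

— Issue I —
Stage I.1 (patient, clear and convincing evidence, weight is at least 68): (a) 69 ≥ 68 — meets.
  All elements met. The patient retains the burden for Stage I.2.
Stage I.2 (patient, any credible evidence, weight is at least 13): (b) 6 < 13 — fails; (c) 11 < 13 — fails.
  The patient does not carry Stage I.2.
The analysis ends at Stage I.2; the provider prevails on this issue.
— Issue II —
At Stage II.1 the patient must meet the balance of probabilities (weight is at least 50): on (f) the weight is 86 less the opposing 32 gives net 54, ≥ 50, so (f) meets the standard; on (g) the weight is 50, which does reach 50, so (g) meets the standard.
  Stage II.1 is satisfied; the patient continues to bear the burden.
At Stage II.2 the patient must meet a clear and cogent showing (weight is at least 69): on (h) the weight is 77, which does reach 69, so (h) meets the standard.
  The patient carries the last stage.
Every stage carried; the patient prevails on this issue.
— Issue III —
Stage III.1 (patient, a preponderance, weight is at least 50): (i) 51 ≥ 50 — meets; (j) 50 ≥ 50 — meets.
  All elements met. The burden passes to the provider.
Stage III.2 (provider, any credible evidence, weight is at least 14): (k) net 75−70=5 < 14 — fails.
  Not every element is met, so the provider fails to carry Stage III.2.
The analysis ends at Stage III.2; the patient prevails on this issue.
Per-issue: Issue I → provider; Issue II → patient; Issue III → patient. The patient must prevail on at least one issue; overall, the patient prevails.

patient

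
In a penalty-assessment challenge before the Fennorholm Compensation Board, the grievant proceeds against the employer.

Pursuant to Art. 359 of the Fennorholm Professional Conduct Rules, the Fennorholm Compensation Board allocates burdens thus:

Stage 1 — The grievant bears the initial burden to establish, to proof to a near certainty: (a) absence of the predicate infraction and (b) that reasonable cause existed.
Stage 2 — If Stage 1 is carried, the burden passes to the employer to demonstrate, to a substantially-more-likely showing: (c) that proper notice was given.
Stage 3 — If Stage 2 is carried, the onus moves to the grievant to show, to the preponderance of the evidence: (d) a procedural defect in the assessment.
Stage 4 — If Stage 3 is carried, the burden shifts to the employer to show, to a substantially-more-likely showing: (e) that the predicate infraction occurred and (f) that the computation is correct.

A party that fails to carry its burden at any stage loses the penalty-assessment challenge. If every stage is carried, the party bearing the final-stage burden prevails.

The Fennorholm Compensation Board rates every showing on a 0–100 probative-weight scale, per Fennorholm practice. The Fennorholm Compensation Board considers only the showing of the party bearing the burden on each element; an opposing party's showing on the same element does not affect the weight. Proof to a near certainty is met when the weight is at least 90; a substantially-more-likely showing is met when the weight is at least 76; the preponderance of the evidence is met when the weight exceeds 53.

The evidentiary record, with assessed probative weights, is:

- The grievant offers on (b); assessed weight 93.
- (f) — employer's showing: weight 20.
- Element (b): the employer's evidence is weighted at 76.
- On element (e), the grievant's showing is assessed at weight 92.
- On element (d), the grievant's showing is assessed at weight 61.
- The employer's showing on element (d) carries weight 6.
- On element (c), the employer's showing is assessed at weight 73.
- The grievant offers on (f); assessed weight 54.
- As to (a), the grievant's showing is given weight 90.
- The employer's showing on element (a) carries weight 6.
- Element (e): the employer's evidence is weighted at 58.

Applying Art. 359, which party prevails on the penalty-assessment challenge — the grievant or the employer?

Stage 1 (grievant, proof to a near certainty, weight is at least 90): (a) 90 (employer's 6 disregarded) ≥ 90 — meets; (b) 93 (employer's 76 disregarded) ≥ 90 — meets.
  Stage 1 is satisfied; the onus moves to the employer.
Stage 2 (employer, a substantially-more-likely showing, weight is at least 76): (c) 73 < 76 — fails.
  Stage 2 not carried; the employer fails its burden.
The grievant prevails.

grievant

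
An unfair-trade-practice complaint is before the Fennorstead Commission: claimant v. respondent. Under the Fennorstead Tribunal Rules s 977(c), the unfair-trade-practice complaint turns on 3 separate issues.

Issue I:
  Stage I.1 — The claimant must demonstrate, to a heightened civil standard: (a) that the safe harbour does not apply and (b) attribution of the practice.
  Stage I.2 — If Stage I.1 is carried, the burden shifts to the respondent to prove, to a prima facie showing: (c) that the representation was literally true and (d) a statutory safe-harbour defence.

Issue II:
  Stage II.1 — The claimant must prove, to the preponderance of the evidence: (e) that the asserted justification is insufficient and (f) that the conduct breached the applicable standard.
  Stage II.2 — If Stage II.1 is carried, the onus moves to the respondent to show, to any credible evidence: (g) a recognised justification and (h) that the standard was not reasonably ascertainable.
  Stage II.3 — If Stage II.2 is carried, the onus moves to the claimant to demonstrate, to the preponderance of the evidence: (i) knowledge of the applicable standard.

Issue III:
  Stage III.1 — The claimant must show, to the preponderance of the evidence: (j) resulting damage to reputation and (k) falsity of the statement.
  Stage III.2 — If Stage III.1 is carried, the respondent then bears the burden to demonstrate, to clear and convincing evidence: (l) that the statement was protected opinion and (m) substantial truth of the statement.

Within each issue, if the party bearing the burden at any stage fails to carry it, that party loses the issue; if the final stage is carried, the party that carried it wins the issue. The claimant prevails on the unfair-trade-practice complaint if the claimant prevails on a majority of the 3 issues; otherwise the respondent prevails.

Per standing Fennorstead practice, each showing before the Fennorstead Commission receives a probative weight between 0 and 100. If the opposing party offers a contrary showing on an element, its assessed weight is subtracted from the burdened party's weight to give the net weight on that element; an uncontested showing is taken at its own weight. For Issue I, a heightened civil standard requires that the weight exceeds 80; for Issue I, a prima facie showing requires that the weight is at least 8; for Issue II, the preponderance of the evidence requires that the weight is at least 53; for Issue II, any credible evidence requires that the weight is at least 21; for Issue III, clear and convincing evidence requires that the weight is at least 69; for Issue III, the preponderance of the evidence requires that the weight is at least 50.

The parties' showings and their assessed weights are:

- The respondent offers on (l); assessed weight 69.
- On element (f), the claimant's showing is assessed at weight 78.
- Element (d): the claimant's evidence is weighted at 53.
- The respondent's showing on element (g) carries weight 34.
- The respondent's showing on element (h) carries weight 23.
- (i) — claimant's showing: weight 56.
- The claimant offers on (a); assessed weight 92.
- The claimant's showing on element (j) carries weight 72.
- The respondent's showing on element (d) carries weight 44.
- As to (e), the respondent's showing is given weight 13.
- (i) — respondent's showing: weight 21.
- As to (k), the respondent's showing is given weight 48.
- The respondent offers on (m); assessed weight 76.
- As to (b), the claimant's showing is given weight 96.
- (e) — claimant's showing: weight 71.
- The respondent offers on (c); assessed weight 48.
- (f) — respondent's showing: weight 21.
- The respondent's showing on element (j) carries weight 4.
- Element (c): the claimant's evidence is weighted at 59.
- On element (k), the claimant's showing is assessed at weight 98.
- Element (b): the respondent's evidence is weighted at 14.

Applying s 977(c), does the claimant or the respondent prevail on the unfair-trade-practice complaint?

— Issue I —
Stage I.1 — burden on claimant; standard: a heightened civil standard (weight exceeds 80).
    (a): 92 > 80 [met]
    (b): 96 − 14 = 82 > 80 [met]
  The claimant carries Stage I.1; the respondent now bears the burden.
Stage I.2 — burden on respondent; standard: a prima facie showing (weight is at least 8).
    (c): 48 − 59 = -11 < 8 [not met]
    (d): 44 − 53 = -9 < 8 [not met]
  The respondent does not carry Stage I.2.
The analysis ends at Stage I.2; the claimant prevails on this issue.
— Issue II —
Stage II.1 — burden on claimant; standard: the preponderance of the evidence (weight is at least 53).
    (e): 71 − 13 = 58 ≥ 53 [met]
    (f): 78 − 21 = 57 ≥ 53 [met]
  Stage II.1 is satisfied; the onus moves to the respondent.
Stage II.2 — burden on respondent; standard: any credible evidence (weight is at least 21).
    (g): 34 ≥ 21 [met]
    (h): 23 ≥ 21 [met]
  Stage II.2 is satisfied; the onus moves to the claimant.
Stage II.3 — burden on claimant; standard: the preponderance of the evidence (weight is at least 53).
    (i): 56 − 21 = 35 < 53 [not met]
  Not every element is met, so the claimant fails to carry Stage II.3.
The analysis ends at Stage II.3; the respondent prevails on this issue.
— Issue III —
Stage III.1 (claimant, the preponderance of the evidence, weight is at least 50): (j) net 72−4=68 ≥ 50 — meets; (k) net 98−48=50 ≥ 50 — meets.
  Stage III.1 carried; the burden shifts to the respondent.
Stage III.2 (respondent, clear and convincing evidence, weight is at least 69): (l) 69 ≥ 69 — meets; (m) 76 ≥ 69 — meets.
  The respondent carries the last stage.
Every stage carried; the respondent prevails on this issue.
Per-issue: Issue I → claimant; Issue II → respondent; Issue III → respondent. The claimant must prevail on a majority of issues; overall, the respondent prevails.

respondent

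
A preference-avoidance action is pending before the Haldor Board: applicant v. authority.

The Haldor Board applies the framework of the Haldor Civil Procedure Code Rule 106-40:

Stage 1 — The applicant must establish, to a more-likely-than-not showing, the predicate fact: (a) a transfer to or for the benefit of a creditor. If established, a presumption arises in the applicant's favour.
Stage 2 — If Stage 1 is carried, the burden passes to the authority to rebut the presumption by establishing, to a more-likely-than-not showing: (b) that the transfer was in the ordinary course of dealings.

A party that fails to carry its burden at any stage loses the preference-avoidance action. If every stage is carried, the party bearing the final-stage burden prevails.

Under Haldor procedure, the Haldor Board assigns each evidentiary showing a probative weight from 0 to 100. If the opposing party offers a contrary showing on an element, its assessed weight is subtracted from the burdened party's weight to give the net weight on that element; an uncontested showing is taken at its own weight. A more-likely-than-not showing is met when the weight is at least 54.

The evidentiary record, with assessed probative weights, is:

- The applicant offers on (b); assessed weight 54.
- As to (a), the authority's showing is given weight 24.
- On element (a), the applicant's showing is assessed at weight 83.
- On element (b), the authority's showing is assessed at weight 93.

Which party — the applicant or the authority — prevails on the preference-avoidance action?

applicant

Stage 1 (applicant, a more-likely-than-not showing, weight is at least 54): (a) net 83−24=59 ≥ 54 — meets.
  All elements met. The burden passes to the authority.
Stage 2 (authority, a more-likely-than-not showing, weight is at least 54): (b) net 93−54=39 < 54 — fails.
  Stage 2 not carried; the authority fails its burden.
The applicant prevails.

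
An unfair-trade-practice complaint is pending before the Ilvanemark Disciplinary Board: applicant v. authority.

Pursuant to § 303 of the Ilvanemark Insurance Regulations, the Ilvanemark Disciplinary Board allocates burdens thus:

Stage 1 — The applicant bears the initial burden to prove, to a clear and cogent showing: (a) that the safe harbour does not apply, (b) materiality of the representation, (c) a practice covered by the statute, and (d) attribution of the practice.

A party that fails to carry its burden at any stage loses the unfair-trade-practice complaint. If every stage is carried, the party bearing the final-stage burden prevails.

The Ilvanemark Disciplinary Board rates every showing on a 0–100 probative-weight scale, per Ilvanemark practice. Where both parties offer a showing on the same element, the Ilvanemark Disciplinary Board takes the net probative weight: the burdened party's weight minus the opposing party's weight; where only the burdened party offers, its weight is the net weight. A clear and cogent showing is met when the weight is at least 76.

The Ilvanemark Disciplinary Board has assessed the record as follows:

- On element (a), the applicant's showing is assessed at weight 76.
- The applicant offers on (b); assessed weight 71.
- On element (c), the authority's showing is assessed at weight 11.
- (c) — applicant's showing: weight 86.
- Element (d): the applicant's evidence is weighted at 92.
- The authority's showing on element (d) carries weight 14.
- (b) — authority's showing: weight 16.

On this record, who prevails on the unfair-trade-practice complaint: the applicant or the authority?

At Stage 1 the applicant must meet a clear and cogent showing (weight is at least 76): on (a) the weight is 76, which does reach 76, so (a) meets the standard; on (b) the weight is 71 less the opposing 16 gives net 55, < 76, so (b) does not meet the standard; on (c) the weight is 86 less the opposing 11 gives net 75, which does not reach 76, so (c) does not meet the standard; on (d) the weight is 92 less the opposing 14 gives net 78, ≥ 76, so (d) meets the standard.
  The applicant does not carry Stage 1.
The authority prevails.

authority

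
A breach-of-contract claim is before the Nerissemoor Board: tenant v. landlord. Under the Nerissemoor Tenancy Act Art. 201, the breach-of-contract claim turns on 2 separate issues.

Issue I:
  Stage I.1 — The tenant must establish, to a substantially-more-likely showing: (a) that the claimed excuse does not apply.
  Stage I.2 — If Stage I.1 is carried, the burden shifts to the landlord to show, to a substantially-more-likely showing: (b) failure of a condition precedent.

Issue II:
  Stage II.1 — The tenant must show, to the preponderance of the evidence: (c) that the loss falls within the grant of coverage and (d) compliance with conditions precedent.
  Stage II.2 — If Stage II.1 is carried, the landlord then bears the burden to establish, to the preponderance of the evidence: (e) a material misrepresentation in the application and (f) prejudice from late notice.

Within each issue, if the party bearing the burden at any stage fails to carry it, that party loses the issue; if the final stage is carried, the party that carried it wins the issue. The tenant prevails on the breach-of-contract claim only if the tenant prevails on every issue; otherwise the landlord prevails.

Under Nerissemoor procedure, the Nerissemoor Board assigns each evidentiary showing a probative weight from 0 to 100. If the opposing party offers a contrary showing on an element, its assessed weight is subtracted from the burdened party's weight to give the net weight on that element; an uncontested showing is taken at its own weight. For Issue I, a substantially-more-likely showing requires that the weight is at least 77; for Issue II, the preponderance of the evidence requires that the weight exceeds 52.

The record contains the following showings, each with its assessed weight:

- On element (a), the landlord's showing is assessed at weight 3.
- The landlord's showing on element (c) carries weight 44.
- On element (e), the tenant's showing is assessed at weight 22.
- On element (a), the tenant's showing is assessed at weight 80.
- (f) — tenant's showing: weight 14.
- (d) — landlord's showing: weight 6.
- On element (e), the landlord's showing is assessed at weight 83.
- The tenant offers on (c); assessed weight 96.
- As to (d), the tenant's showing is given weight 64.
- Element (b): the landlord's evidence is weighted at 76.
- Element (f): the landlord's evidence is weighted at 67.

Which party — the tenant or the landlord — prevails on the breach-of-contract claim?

— Issue I —
Stage I.1 (tenant, a substantially-more-likely showing, weight is at least 77): (a) net 80−3=77 ≥ 77 — meets.
  The tenant carries Stage I.1; the landlord now bears the burden.
Stage I.2 (landlord, a substantially-more-likely showing, weight is at least 77): (b) 76 < 77 — fails.
  Not every element is met, so the landlord fails to carry Stage I.2.
So the tenant prevails on this issue.
— Issue II —
At Stage II.1 the tenant must meet the preponderance of the evidence (weight exceeds 52): on (c) the weight is 96 less the opposing 44 gives net 52, ≤ 52, so (c) does not meet the standard; on (d) the weight is 64 less the opposing 6 gives net 58, > 52, so (d) meets the standard.
  The tenant does not carry Stage II.1.
So the landlord prevails on this issue.
Per-issue: Issue I → tenant; Issue II → landlord. The tenant must prevail on every issue; overall, the landlord prevails.

landlord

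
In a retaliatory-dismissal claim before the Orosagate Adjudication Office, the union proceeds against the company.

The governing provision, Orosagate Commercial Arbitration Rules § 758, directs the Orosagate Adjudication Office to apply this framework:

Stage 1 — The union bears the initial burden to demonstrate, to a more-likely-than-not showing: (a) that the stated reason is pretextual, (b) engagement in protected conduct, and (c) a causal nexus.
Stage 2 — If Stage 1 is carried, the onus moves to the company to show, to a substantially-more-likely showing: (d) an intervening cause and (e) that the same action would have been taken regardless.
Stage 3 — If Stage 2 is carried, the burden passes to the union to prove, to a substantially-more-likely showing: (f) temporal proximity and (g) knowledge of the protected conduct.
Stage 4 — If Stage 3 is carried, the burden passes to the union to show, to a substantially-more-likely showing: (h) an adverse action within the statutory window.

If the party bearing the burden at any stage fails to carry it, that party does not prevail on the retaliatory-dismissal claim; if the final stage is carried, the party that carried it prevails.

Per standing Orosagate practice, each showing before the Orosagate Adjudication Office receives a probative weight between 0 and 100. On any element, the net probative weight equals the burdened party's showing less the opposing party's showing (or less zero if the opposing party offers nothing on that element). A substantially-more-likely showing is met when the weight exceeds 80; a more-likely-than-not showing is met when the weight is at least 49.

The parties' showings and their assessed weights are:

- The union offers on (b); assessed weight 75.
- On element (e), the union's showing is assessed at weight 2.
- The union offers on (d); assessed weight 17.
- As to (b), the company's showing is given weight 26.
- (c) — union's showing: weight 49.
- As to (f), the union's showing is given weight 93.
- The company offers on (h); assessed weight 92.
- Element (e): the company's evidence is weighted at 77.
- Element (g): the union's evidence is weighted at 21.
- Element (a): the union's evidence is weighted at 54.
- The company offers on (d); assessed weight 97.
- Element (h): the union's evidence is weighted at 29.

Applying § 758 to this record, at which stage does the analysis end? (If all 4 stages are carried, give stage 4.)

stage 2

At Stage 1 the union must meet a more-likely-than-not showing (weight is at least 49): on (a) the weight is 54, ≥ 49, so (a) meets the standard; on (b) the weight is 75 less the opposing 26 gives net 49, ≥ 49, so (b) meets the standard; on (c) the weight is 49, ≥ 49, so (c) meets the standard.
  All elements met. The burden passes to the company.
At Stage 2 the company must meet a substantially-more-likely showing (weight exceeds 80): on (d) the weight is 97 less the opposing 17 gives net 80, which does not exceed 80, so (d) does not meet the standard; on (e) the weight is 77 less the opposing 2 gives net 75, which does not exceed 80, so (e) does not meet the standard.
  Stage 2 not carried; the company fails its burden.
The union prevails.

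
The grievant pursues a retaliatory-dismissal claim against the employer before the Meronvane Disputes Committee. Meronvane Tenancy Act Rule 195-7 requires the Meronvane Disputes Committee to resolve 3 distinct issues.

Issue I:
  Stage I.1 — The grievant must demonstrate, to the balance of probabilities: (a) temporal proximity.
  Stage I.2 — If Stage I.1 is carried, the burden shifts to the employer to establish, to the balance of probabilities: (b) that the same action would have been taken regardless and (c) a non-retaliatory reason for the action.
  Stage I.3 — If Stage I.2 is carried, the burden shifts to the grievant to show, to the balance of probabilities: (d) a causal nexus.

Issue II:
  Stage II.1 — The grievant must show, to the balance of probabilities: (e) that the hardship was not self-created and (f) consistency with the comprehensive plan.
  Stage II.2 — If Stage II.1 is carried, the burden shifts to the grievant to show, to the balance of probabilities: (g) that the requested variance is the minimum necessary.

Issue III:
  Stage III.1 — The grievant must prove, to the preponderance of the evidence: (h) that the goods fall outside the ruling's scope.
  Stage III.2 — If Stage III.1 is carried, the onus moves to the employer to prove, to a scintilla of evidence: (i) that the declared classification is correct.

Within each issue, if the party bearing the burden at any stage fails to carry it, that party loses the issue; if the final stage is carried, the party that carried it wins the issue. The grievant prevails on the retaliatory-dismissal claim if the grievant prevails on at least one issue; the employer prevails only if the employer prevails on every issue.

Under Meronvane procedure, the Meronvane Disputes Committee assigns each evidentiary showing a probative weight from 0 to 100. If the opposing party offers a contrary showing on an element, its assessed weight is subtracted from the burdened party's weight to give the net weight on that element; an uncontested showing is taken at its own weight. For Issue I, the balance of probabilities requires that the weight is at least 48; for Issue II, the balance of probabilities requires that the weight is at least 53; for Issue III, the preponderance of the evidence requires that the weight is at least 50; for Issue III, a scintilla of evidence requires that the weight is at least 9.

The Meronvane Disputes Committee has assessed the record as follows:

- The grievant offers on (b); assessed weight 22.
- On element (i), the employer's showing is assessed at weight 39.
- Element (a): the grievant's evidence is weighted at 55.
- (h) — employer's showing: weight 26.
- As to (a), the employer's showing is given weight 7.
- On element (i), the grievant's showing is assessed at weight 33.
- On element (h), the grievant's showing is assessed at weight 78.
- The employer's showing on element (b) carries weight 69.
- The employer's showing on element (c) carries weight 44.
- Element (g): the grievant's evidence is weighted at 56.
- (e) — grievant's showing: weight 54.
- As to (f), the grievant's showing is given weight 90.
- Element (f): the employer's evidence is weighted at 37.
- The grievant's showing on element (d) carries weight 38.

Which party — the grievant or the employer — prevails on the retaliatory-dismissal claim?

— Issue I —
At Stage I.1 the grievant must meet the balance of probabilities (weight is at least 48): on (a) the weight is 55 less the opposing 7 gives net 48, which does reach 48, so (a) meets the standard.
  Stage I.1 carried; the burden shifts to the employer.
At Stage I.2 the employer must meet the balance of probabilities (weight is at least 48): on (b) the weight is 69 less the opposing 22 gives net 47, which does not reach 48, so (b) does not meet the standard; on (c) the weight is 44, < 48, so (c) does not meet the standard.
  Not every element is met, so the employer fails to carry Stage I.2.
The analysis ends at Stage I.2; the grievant prevails on this issue.
— Issue II —
At Stage II.1 the grievant must meet the balance of probabilities (weight is at least 53): on (e) the weight is 54, which does reach 53, so (e) meets the standard; on (f) the weight is 90 less the opposing 37 gives net 53, which does reach 53, so (f) meets the standard.
  Stage II.1 carried; the burden remains with the grievant.
At Stage II.2 the grievant must meet the balance of probabilities (weight is at least 53): on (g) the weight is 56, ≥ 53, so (g) meets the standard.
  Stage II.2 carried; the final stage is satisfied.
All stages carried — the grievant prevails on this issue.
— Issue III —
Stage III.1 — burden on grievant; standard: the preponderance of the evidence (weight is at least 50).
    (h): 78 − 26 = 52 ≥ 50 [met]
  All elements met. The burden passes to the employer.
Stage III.2 — burden on employer; standard: a scintilla of evidence (weight is at least 9).
    (i): 39 − 33 = 6 < 9 [not met]
  Stage III.2 not carried; the employer fails its burden.
So the grievant prevails on this issue.
Per-issue: Issue I → grievant; Issue II → grievant; Issue III → grievant. The grievant must prevail on at least one issue; overall, the grievant prevails.

grievant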